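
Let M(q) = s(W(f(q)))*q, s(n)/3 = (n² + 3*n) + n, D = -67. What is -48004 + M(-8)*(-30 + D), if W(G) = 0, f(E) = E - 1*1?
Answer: -48004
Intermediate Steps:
f(E) = -1 + E (f(E) = E - 1 = -1 + E)
s(n) = 3*n² + 12*n (s(n) = 3*((n² + 3*n) + n) = 3*(n² + 4*n) = 3*n² + 12*n)
M(q) = 0 (M(q) = (3*0*(4 + 0))*q = (3*0*4)*q = 0*q = 0)
-48004 + M(-8)*(-30 + D) = -48004 + 0*(-30 - 67) = -48004 + 0*(-97) = -48004 + 0 = -48004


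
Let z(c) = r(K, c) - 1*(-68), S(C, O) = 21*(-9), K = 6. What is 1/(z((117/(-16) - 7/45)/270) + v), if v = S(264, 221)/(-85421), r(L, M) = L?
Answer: 12203/903049 ≈ 0.013513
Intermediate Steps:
S(C, O) = -189
z(c) = 74 (z(c) = 6 - 1*(-68) = 6 + 68 = 74)
v = 27/12203 (v = -189/(-85421) = -189*(-1/85421) = 27/12203 ≈ 0.0022126)
1/(z((117/(-16) - 7/45)/270) + v) = 1/(74 + 27/12203) = 1/(903049/12203) = 12203/903049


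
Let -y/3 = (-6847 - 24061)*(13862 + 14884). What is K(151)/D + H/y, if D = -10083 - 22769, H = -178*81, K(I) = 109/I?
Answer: -419046398/15303634983097 ≈ -2.7382e-5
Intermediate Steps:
H = -14418
D = -32852
y = 2665444104 (y = -3*(-6847 - 24061)*(13862 + 14884) = -(-92724)*28746 = -3*(-888481368) = 2665444104)
K(151)/D + H/y = (109/151)/(-32852) - 14418/2665444104 = (109*(1/151))*(-1/32852) - 14418*1/2665444104 = (109/151)*(-1/32852) - 267/49360076 = -109/4960652 - 267/49360076 = -419046398/15303634983097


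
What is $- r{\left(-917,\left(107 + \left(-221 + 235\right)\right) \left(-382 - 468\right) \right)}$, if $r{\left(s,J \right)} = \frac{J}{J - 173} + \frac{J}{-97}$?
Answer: $- \frac{10605892000}{9993231} \approx -1061.3$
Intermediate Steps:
$r{\left(s,J \right)} = - \frac{J}{97} + \frac{J}{-173 + J}$ ($r{\left(s,J \right)} = \frac{J}{J - 173} + J \left(- \frac{1}{97}\right) = \frac{J}{-173 + J} - \frac{J}{97} = - \frac{J}{97} + \frac{J}{-173 + J}$)
$- r{\left(-917,\left(107 + \left(-221 + 235\right)\right) \left(-382 - 468\right) \right)} = - \frac{\left(107 + \left(-221 + 235\right)\right) \left(-382 - 468\right) \left(270 - \left(107 + \left(-221 + 235\right)\right) \left(-382 - 468\right)\right)}{97 \left(-173 + \left(107 + \left(-221 + 235\right)\right) \left(-382 - 468\right)\right)} = - \frac{\left(107 + 14\right) \left(-850\right) \left(270 - \left(107 + 14\right) \left(-850\right)\right)}{97 \left(-173 + \left(107 + 14\right) \left(-850\right)\right)} = - \frac{121 \left(-850\right) \left(270 - 121 \left(-850\right)\right)}{97 \left(-173 + 121 \left(-850\right)\right)} = - \frac{\left(-102850\right) \left(270 - -102850\right)}{97 \left(-173 - 102850\right)} = - \frac{\left(-102850\right) \left(270 + 102850\right)}{97 \left(-103023\right)} = - \frac{\left(-102850\right) \left(-1\right) 103120}{97 \cdot 103023} = \left(-1\right) \frac{10605892000}{9993231} = - \frac{10605892000}{9993231}$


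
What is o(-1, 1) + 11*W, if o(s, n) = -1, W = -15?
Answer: -166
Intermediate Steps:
o(-1, 1) + 11*W = -1 + 11*(-15) = -1 - 165 = -166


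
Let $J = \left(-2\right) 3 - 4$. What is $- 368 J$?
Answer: $3680$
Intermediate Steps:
$J = -10$ ($J = -6 - 4 = -10$)
$- 368 J = \left(-368\right) \left(-10\right) = 3680$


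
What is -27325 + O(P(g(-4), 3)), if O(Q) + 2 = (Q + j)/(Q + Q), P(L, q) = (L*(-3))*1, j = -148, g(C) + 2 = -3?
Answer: -819943/30 ≈ -27331.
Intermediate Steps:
g(C) = -5 (g(C) = -2 - 3 = -5)
P(L, q) = -3*L (P(L, q) = -3*L*1 = -3*L)
O(Q) = -2 + (-148 + Q)/(2*Q) (O(Q) = -2 + (Q - 148)/(Q + Q) = -2 + (-148 + Q)/((2*Q)) = -2 + (-148 + Q)*(1/(2*Q)) = -2 + (-148 + Q)/(2*Q))
-27325 + O(P(g(-4), 3)) = -27325 + (-3/2 - 74/((-3*(-5)))) = -27325 + (-3/2 - 74/15) = -27325 - 193/30 = -819943/30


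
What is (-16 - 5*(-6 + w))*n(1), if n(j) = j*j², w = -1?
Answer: 19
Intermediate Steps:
n(j) = j³
(-16 - 5*(-6 + w))*n(1) = (-16 - 5*(-6 - 1))*1³ = (-16 - 5*(-7))*1 = (-16 + 35)*1 = 19*1 = 19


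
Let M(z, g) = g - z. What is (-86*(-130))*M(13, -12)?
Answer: -279500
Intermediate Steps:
(-86*(-130))*M(13, -12) = (-86*(-130))*(-12 - 1*13) = 11180*(-12 - 13) = 11180*(-25) = -279500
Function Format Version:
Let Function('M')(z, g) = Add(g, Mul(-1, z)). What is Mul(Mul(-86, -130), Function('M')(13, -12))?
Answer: -279500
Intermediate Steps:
Mul(Mul(-86, -130), Function('M')(13, -12)) = Mul(Mul(-86, -130), Add(-12, Mul(-1, 13))) = Mul(11180, Add(-12, -13)) = Mul(11180, -25) = -279500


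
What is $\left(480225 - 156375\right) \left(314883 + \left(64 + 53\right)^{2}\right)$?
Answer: $106408042200$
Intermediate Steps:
$\left(480225 - 156375\right) \left(314883 + \left(64 + 53\right)^{2}\right) = 323850 \left(314883 + 117^{2}\right) = 323850 \left(314883 + 13689\right) = 323850 \cdot 328572 = 106408042200$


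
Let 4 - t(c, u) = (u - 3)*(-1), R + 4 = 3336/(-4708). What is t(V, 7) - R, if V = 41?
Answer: 14958/1177 ≈ 12.709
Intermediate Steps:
R = -5542/1177 (R = -4 + 3336/(-4708) = -4 + 3336*(-1/4708) = -4 - 834/1177 = -5542/1177 ≈ -4.7086)
t(c, u) = 1 + u (t(c, u) = 4 - (u - 3)*(-1) = 4 - (-3 + u)*(-1) = 4 - (3 - u) = 4 + (-3 + u) = 1 + u)
t(V, 7) - R = (1 + 7) - 1*(-5542/1177) = 8 + 5542/1177 = 14958/1177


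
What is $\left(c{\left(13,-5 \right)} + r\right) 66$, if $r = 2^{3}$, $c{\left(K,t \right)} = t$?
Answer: $198$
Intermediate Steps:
$r = 8$
$\left(c{\left(13,-5 \right)} + r\right) 66 = \left(-5 + 8\right) 66 = 3 \cdot 66 = 198$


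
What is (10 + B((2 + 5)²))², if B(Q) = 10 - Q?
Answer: 841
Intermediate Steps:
(10 + B((2 + 5)²))² = (10 + (10 - (2 + 5)²))² = (10 + (10 - 1*7²))² = (10 + (10 - 1*49))² = (10 + (10 - 49))² = (10 - 39)² = (-29)² = 841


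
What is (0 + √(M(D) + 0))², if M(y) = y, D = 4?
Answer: 4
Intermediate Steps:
(0 + √(M(D) + 0))² = (0 + √(4 + 0))² = (0 + √4)² = (0 + 2)² = 2² = 4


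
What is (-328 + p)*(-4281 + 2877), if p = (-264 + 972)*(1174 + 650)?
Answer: -1812653856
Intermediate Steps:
p = 1291392 (p = 708*1824 = 1291392)
(-328 + p)*(-4281 + 2877) = (-328 + 1291392)*(-4281 + 2877) = 1291064*(-1404) = -1812653856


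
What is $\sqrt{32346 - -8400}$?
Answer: $\sqrt{40746} \approx 201.86$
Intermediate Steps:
$\sqrt{32346 - -8400} = \sqrt{32346 + 8400} = \sqrt{40746}$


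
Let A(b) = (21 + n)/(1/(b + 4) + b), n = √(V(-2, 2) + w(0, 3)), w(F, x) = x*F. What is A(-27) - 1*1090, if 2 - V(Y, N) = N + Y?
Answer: -678463/622 - 23*√2/622 ≈ -1090.8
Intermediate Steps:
w(F, x) = F*x
V(Y, N) = 2 - N - Y (V(Y, N) = 2 - (N + Y) = 2 + (-N - Y) = 2 - N - Y)
n = √2 (n = √((2 - 1*2 - 1*(-2)) + 0*3) = √((2 - 2 + 2) + 0) = √(2 + 0) = √2 ≈ 1.4142)
A(b) = (21 + √2)/(b + 1/(4 + b)) (A(b) = (21 + √2)/(1/(b + 4) + b) = (21 + √2)/(1/(4 + b) + b) = (21 + √2)/(b + 1/(4 + b)))
A(-27) - 1*1090 = (84 + 4*√2 + 21*(-27) - 27*√2)/(1 + (-27)² + 4*(-27)) - 1*1090 = (84 + 4*√2 - 567 - 27*√2)/(1 + 729 - 108) - 1090 = (-483 - 23*√2)/622 - 1090 = (-483/622 - 23*√2/622) - 1090 = -678463/622 - 23*√2/622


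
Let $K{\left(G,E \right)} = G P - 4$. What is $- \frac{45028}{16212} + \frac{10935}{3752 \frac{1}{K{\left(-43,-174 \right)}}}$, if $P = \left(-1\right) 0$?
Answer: $- \frac{7839803}{543102} \approx -14.435$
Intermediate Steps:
$P = 0$
$K{\left(G,E \right)} = -4$ ($K{\left(G,E \right)} = G 0 - 4 = 0 - 4 = -4$)
$- \frac{45028}{16212} + \frac{10935}{3752 \frac{1}{K{\left(-43,-174 \right)}}} = - \frac{45028}{16212} + \frac{10935}{3752 \frac{1}{-4}} = \left(-45028\right) \frac{1}{16212} + \frac{10935}{3752 \left(- \frac{1}{4}\right)} = - \frac{11257}{4053} + \frac{10935}{-938} = - \frac{11257}{4053} + 10935 \left(- \frac{1}{938}\right) = - \frac{11257}{4053} - \frac{10935}{938} = - \frac{7839803}{543102}$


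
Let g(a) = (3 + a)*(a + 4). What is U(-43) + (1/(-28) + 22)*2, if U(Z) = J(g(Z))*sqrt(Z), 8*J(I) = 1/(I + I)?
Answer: 615/14 + I*sqrt(43)/24960 ≈ 43.929 + 0.00026272*I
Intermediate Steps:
g(a) = (3 + a)*(4 + a)
J(I) = 1/(16*I) (J(I) = 1/(8*(I + I)) = 1/(8*((2*I))) = (1/(2*I))/8 = 1/(16*I))
U(Z) = sqrt(Z)/(16*(12 + Z**2 + 7*Z)) (U(Z) = (1/(16*(12 + Z**2 + 7*Z)))*sqrt(Z) = sqrt(Z)/(16*(12 + Z**2 + 7*Z)))
U(-43) + (1/(-28) + 22)*2 = sqrt(-43)/(16*(12 + (-43)**2 + 7*(-43))) + (1/(-28) + 22)*2 = (I*sqrt(43))/(16*(12 + 1849 - 301)) + (-1/28 + 22)*2 = (1/16)*(I*sqrt(43))/1560 + (615/28)*2 = (1/16)*(I*sqrt(43))*(1/1560) + 615/14 = I*sqrt(43)/24960 + 615/14 = 615/14 + I*sqrt(43)/24960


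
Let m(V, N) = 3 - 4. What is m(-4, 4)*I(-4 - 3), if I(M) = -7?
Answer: 7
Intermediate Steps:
m(V, N) = -1
m(-4, 4)*I(-4 - 3) = -1*(-7) = 7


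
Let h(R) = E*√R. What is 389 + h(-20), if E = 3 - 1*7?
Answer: 389 - 8*I*√5 ≈ 389.0 - 17.889*I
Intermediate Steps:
E = -4 (E = 3 - 7 = -4)
h(R) = -4*√R
389 + h(-20) = 389 - 8*I*√5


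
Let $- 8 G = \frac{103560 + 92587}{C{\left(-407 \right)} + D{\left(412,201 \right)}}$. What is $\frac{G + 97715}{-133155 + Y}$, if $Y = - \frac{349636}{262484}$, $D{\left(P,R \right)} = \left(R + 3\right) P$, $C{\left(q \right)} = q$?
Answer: $- \frac{4290540258642633}{5846741208228992} \approx -0.73383$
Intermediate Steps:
$D{\left(P,R \right)} = P \left(3 + R\right)$ ($D{\left(P,R \right)} = \left(3 + R\right) P = P \left(3 + R\right)$)
$Y = - \frac{87409}{65621}$ ($Y = \left(-349636\right) \frac{1}{262484} = - \frac{87409}{65621} \approx -1.332$)
$G = - \frac{196147}{669128}$ ($G = - \frac{\left(103560 + 92587\right) \frac{1}{-407 + 412 \left(3 + 201\right)}}{8} = - \frac{196147 \frac{1}{-407 + 412 \cdot 204}}{8} = - \frac{196147 \frac{1}{-407 + 84048}}{8} = - \frac{196147 \cdot \frac{1}{83641}}{8} = \left(- \frac{1}{8}\right) \frac{196147}{83641} = - \frac{196147}{669128} \approx -0.29314$)
$\frac{G + 97715}{-133155 + Y} = \frac{- \frac{196147}{669128} + 97715}{-133155 - \frac{87409}{65621}} = \frac{65383646373}{669128 \left(- \frac{8737851664}{65621}\right)} = \frac{65383646373}{669128} \left(- \frac{65621}{8737851664}\right) = - \frac{4290540258642633}{5846741208228992}$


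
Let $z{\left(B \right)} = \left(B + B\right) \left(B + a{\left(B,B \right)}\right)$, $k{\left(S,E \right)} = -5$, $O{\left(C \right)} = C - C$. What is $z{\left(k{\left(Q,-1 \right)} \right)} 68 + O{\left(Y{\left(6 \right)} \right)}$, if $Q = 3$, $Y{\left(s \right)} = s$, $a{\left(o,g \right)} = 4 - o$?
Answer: $-2720$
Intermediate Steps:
$O{\left(C \right)} = 0$
$z{\left(B \right)} = 8 B$ ($z{\left(B \right)} = \left(B + B\right) \left(B - \left(-4 + B\right)\right) = 2 B 4 = 8 B$)
$z{\left(k{\left(Q,-1 \right)} \right)} 68 + O{\left(Y{\left(6 \right)} \right)} = 8 \left(-5\right) 68 + 0 = \left(-40\right) 68 + 0 = -2720 + 0 = -2720$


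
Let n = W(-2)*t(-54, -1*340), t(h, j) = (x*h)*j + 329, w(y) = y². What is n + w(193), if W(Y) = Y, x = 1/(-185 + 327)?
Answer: 2579601/71 ≈ 36332.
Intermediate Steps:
x = 1/142 ≈ 0.0070423
t(h, j) = 329 + h*j/142 (t(h, j) = (h/142)*j + 329 = h*j/142 + 329 = 329 + h*j/142)
n = -65078/71 (n = -2*(329 + (1/142)*(-54)*(-1*340)) = -2*(329 + (1/142)*(-54)*(-340)) = -2*(329 + 9180/71) = -2*32539/71 = -65078/71 ≈ -916.59)
n + w(193) = -65078/71 + 193² = -65078/71 + 37249 = 2579601/71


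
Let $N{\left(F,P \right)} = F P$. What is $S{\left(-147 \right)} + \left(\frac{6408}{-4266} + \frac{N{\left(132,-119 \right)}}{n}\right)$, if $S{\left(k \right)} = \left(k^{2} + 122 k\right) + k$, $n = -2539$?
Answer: $\frac{2125768216}{601743} \approx 3532.7$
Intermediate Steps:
$S{\left(k \right)} = k^{2} + 123 k$
$S{\left(-147 \right)} + \left(\frac{6408}{-4266} + \frac{N{\left(132,-119 \right)}}{n}\right) = - 147 \left(123 - 147\right) + \left(\frac{6408}{-4266} + \frac{132 \left(-119\right)}{-2539}\right) = \left(-147\right) \left(-24\right) + \left(6408 \left(- \frac{1}{4266}\right) - - \frac{15708}{2539}\right) = 3528 + \left(- \frac{356}{237} + \frac{15708}{2539}\right) = 3528 + \frac{2818912}{601743} = \frac{2125768216}{601743}$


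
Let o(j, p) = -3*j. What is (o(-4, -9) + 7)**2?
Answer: 361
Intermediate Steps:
(o(-4, -9) + 7)**2 = (-3*(-4) + 7)**2 = (12 + 7)**2 = 19**2 = 361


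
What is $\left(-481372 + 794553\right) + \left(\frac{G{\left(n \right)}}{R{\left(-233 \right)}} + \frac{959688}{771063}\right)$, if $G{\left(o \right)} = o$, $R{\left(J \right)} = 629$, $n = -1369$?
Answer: $\frac{1368395523072}{4369357} \approx 3.1318 \cdot 10^{5}$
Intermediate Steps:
$\left(-481372 + 794553\right) + \left(\frac{G{\left(n \right)}}{R{\left(-233 \right)}} + \frac{959688}{771063}\right) = \left(-481372 + 794553\right) + \left(- \frac{1369}{629} + \frac{959688}{771063}\right) = 313181 + \left(\left(-1369\right) \frac{1}{629} + 959688 \cdot \frac{1}{771063}\right) = 313181 + \left(- \frac{37}{17} + \frac{319896}{257021}\right) = 313181 - \frac{4071545}{4369357} = \frac{1368395523072}{4369357}$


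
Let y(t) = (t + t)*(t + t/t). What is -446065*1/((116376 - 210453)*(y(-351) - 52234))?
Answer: 446065/18200700882 ≈ 2.4508e-5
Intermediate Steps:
y(t) = 2*t*(1 + t) (y(t) = (2*t)*(t + 1) = (2*t)*(1 + t) = 2*t*(1 + t))
-446065*1/((116376 - 210453)*(y(-351) - 52234)) = -446065*1/((116376 - 210453)*(2*(-351)*(1 - 351) - 52234)) = -446065*(-1/(94077*(2*(-351)*(-350) - 52234))) = -446065*(-1/(94077*(245700 - 52234))) = -446065/(193466*(-94077)) = -446065/(-18200700882) = -446065*(-1/18200700882) = 446065/18200700882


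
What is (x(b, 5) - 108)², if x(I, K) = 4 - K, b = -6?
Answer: 11881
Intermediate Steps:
(x(b, 5) - 108)² = ((4 - 1*5) - 108)² = ((4 - 5) - 108)² = (-1 - 108)² = (-109)² = 11881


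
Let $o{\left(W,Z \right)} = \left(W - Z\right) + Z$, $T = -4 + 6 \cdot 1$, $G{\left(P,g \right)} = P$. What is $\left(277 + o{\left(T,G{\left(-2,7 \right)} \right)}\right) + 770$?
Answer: $1049$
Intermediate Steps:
$T = 2$ ($T = -4 + 6 = 2$)
$o{\left(W,Z \right)} = W$
$\left(277 + o{\left(T,G{\left(-2,7 \right)} \right)}\right) + 770 = \left(277 + 2\right) + 770 = 279 + 770 = 1049$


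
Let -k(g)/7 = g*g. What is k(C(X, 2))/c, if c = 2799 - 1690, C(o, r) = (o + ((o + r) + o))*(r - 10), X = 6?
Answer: -179200/1109 ≈ -161.59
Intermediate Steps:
C(o, r) = (-10 + r)*(r + 3*o) (C(o, r) = (o + (r + 2*o))*(-10 + r) = (r + 3*o)*(-10 + r) = (-10 + r)*(r + 3*o))
c = 1109
k(g) = -7*g² (k(g) = -7*g*g = -7*g²)
k(C(X, 2))/c = -7*(2² - 30*6 - 10*2 + 3*6*2)²/1109 = -7*(4 - 180 - 20 + 36)²*(1/1109) = -7*(-160)²*(1/1109) = -7*25600*(1/1109) = -179200*1/1109 = -179200/1109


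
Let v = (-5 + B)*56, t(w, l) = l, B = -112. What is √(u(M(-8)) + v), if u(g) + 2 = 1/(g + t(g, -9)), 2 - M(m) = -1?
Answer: 55*I*√78/6 ≈ 80.958*I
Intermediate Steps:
M(m) = 3 (M(m) = 2 - 1*(-1) = 2 + 1 = 3)
v = -6552 (v = (-5 - 112)*56 = -117*56 = -6552)
u(g) = -2 + 1/(-9 + g) (u(g) = -2 + 1/(g - 9) = -2 + 1/(-9 + g))
√(u(M(-8)) + v) = √((19 - 2*3)/(-9 + 3) - 6552) = √((19 - 6)/(-6) - 6552) = √(-⅙*13 - 6552) = √(-13/6 - 6552) = √(-39325/6) = 55*I*√78/6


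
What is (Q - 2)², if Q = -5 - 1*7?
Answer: 196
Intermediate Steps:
Q = -12 (Q = -5 - 7 = -12)
(Q - 2)² = (-12 - 2)² = (-14)² = 196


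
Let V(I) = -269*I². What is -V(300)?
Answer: 24210000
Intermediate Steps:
-V(300) = -(-269)*300² = -(-269)*90000 = -1*(-24210000) = 24210000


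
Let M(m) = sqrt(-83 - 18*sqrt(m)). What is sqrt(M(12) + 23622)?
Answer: sqrt(23622 + I*sqrt(83 + 36*sqrt(3))) ≈ 153.69 + 0.0392*I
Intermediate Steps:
sqrt(M(12) + 23622) = sqrt(sqrt(-83 - 36*sqrt(3)) + 23622) = sqrt(23622 + sqrt(-83 - 36*sqrt(3)))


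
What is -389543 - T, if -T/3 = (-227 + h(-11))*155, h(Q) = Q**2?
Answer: -438833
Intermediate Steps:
T = 49290 (T = -3*(-227 + (-11)**2)*155 = -3*(-227 + 121)*155 = -(-318)*155 = -3*(-16430) = 49290)
-389543 - T = -389543 - 1*49290 = -389543 - 49290 = -438833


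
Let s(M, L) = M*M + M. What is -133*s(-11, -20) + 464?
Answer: -14166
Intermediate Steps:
s(M, L) = M + M**2 (s(M, L) = M**2 + M = M + M**2)
-133*s(-11, -20) + 464 = -(-1463)*(1 - 11) + 464 = -(-1463)*(-10) + 464 = -133*110 + 464 = -14630 + 464 = -14166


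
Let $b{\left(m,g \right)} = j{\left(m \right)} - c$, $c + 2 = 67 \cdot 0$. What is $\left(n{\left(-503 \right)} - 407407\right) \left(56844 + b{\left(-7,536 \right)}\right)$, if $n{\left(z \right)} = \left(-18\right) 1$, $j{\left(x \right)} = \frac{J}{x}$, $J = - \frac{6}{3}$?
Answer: $- \frac{162124185700}{7} \approx -2.3161 \cdot 10^{10}$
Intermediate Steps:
$J = -2$ ($J = \left(-6\right) \frac{1}{3} = -2$)
$c = -2$ ($c = -2 + 67 \cdot 0 = -2 + 0 = -2$)
$j{\left(x \right)} = - \frac{2}{x}$
$n{\left(z \right)} = -18$
$b{\left(m,g \right)} = 2 - \frac{2}{m}$ ($b{\left(m,g \right)} = - \frac{2}{m} - -2 = - \frac{2}{m} + 2 = 2 - \frac{2}{m}$)
$\left(n{\left(-503 \right)} - 407407\right) \left(56844 + b{\left(-7,536 \right)}\right) = \left(-18 - 407407\right) \left(56844 + \left(2 - \frac{2}{-7}\right)\right) = - 407425 \left(56844 + \left(2 - - \frac{2}{7}\right)\right) = - 407425 \left(56844 + \left(2 + \frac{2}{7}\right)\right) = - 407425 \left(56844 + \frac{16}{7}\right) = \left(-407425\right) \frac{397924}{7} = - \frac{162124185700}{7}$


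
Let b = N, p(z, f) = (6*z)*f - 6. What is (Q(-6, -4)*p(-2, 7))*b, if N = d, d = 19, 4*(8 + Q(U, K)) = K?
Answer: 15390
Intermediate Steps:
Q(U, K) = -8 + K/4
p(z, f) = -6 + 6*f*z (p(z, f) = 6*f*z - 6 = -6 + 6*f*z)
N = 19
b = 19
(Q(-6, -4)*p(-2, 7))*b = ((-8 + (¼)*(-4))*(-6 + 6*7*(-2)))*19 = ((-8 - 1)*(-6 - 84))*19 = -9*(-90)*19 = 810*19 = 15390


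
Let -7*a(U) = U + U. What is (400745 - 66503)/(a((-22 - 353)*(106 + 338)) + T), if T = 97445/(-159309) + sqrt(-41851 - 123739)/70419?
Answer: 2178941281180702397197972848918/310116672110826840148873833443 - 3252258582531340799718*I*sqrt(165590)/1550583360554134200744369167215 ≈ 7.0262 - 8.5351e-7*I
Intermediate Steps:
a(U) = -2*U/7 (a(U) = -(U + U)/7 = -2*U/7)
T = -97445/159309 + I*sqrt(165590)/70419 (T = 97445*(-1/159309) + sqrt(-165590)*(1/70419) = -97445/159309 + (I*sqrt(165590))*(1/70419) = -97445/159309 + I*sqrt(165590)/70419 ≈ -0.61167 + 0.0057787*I)
(400745 - 66503)/(a((-22 - 353)*(106 + 338)) + T) = (400745 - 66503)/(-2*(-22 - 353)*(106 + 338)/7 + (-97445/159309 + I*sqrt(165590)/70419)) = 334242/(-(-750)*444/7 + (-97445/159309 + I*sqrt(165590)/70419)) = 334242/(-2/7*(-166500) + (-97445/159309 + I*sqrt(165590)/70419)) = 334242/(333000/7 + (-97445/159309 + I*sqrt(165590)/70419)) = 334242/(53049214885/1115163 + I*sqrt(165590)/70419)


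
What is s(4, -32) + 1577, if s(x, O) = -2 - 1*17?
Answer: 1558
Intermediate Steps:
s(x, O) = -19 (s(x, O) = -2 - 17 = -19)
s(4, -32) + 1577 = -19 + 1577 = 1558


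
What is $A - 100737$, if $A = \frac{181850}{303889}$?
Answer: $- \frac{30612684343}{303889} \approx -1.0074 \cdot 10^{5}$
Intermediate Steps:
$A = \frac{181850}{303889}$ ($A = 181850 \cdot \frac{1}{303889} = \frac{181850}{303889} \approx 0.59841$)
$A - 100737 = \frac{181850}{303889} - 100737 = - \frac{30612684343}{303889}$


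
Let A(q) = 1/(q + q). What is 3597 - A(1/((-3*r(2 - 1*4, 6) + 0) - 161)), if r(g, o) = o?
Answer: 7373/2 ≈ 3686.5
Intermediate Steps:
A(q) = 1/(2*q)
3597 - A(1/((-3*r(2 - 1*4, 6) + 0) - 161)) = 3597 - 1/(2*(1/((-3*6 + 0) - 161))) = 3597 - 1/(2*(1/((-18 + 0) - 161))) = 3597 - 1/(2*(1/(-18 - 161))) = 3597 - 1/(2*(1/(-179))) = 3597 - 1/(2*(-1/179)) = 3597 - (-179)/2 = 3597 - 1*(-179/2) = 3597 + 179/2 = 7373/2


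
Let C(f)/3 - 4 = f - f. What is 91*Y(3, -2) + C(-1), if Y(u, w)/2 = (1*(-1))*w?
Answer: 376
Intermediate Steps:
C(f) = 12 (C(f) = 12 + 3*(f - f) = 12 + 3*0 = 12 + 0 = 12)
Y(u, w) = -2*w (Y(u, w) = 2*((1*(-1))*w) = 2*(-w) = -2*w)
91*Y(3, -2) + C(-1) = 91*(-2*(-2)) + 12 = 91*4 + 12 = 364 + 12 = 376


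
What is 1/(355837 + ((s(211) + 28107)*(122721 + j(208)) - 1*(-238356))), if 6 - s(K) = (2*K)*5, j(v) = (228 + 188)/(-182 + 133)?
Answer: 49/156382892196 ≈ 3.1333e-10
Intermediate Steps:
j(v) = -416/49 (j(v) = 416/(-49) = 416*(-1/49) = -416/49)
s(K) = 6 - 10*K (s(K) = 6 - 2*K*5 = 6 - 10*K)
1/(355837 + ((s(211) + 28107)*(122721 + j(208)) - 1*(-238356))) = 1/(355837 + (((6 - 10*211) + 28107)*(122721 - 416/49) - 1*(-238356))) = 1/(355837 + (((6 - 2110) + 28107)*(6012913/49) + 238356)) = 1/(355837 + ((-2104 + 28107)*(6012913/49) + 238356)) = 1/(355837 + (26003*(6012913/49) + 238356)) = 1/(355837 + (156353776739/49 + 238356)) = 1/(355837 + 156365456183/49) = 1/(156382892196/49) = 49/156382892196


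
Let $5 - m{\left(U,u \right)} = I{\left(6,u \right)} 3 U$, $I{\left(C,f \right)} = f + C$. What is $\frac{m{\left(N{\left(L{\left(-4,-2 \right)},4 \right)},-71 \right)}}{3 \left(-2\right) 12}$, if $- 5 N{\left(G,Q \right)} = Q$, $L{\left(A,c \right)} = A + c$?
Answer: $\frac{151}{72} \approx 2.0972$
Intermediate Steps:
$N{\left(G,Q \right)} = - \frac{Q}{5}$
$I{\left(C,f \right)} = C + f$
$m{\left(U,u \right)} = 5 - U \left(18 + 3 u\right)$ ($m{\left(U,u \right)} = 5 - \left(6 + u\right) 3 U = 5 - \left(18 + 3 u\right) U = 5 - U \left(18 + 3 u\right)$)
$\frac{m{\left(N{\left(L{\left(-4,-2 \right)},4 \right)},-71 \right)}}{3 \left(-2\right) 12} = \frac{5 - 3 \left(\left(- \frac{1}{5}\right) 4\right) \left(6 - 71\right)}{3 \left(-2\right) 12} = \frac{5 - \left(- \frac{12}{5}\right) \left(-65\right)}{\left(-6\right) 12} = \frac{5 - 156}{-72} = \left(-151\right) \left(- \frac{1}{72}\right) = \frac{151}{72}$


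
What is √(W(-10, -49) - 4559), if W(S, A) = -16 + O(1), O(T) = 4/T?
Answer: I*√4571 ≈ 67.609*I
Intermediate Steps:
W(S, A) = -12 (W(S, A) = -16 + 4/1 = -16 + 4*1 = -16 + 4 = -12)
√(W(-10, -49) - 4559) = √(-12 - 4559) = √(-4571) = I*√4571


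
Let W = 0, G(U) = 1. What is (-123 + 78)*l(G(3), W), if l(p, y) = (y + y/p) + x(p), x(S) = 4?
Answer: -180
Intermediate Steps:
l(p, y) = 4 + y + y/p (l(p, y) = (y + y/p) + 4 = 4 + y + y/p)
(-123 + 78)*l(G(3), W) = (-123 + 78)*(4 + 0 + 0/1) = -45*(4 + 0 + 0*1) = -45*(4 + 0 + 0) = -45*4 = -180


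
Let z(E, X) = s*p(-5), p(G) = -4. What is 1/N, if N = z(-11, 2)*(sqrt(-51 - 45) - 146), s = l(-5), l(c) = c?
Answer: -73/214120 - I*sqrt(6)/107060 ≈ -0.00034093 - 2.288e-5*I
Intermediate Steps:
s = -5
z(E, X) = 20 (z(E, X) = -5*(-4) = 20)
N = -2920 + 80*I*sqrt(6) (N = 20*(sqrt(-51 - 45) - 146) = 20*(sqrt(-96) - 146) = 20*(4*I*sqrt(6) - 146) = 20*(-146 + 4*I*sqrt(6)) = -2920 + 80*I*sqrt(6) ≈ -2920.0 + 195.96*I)
1/N = 1/(-2920 + 80*I*sqrt(6))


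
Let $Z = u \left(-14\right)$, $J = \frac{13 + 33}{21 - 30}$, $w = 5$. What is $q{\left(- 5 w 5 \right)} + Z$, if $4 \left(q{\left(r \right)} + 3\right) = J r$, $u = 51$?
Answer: $- \frac{10031}{18} \approx -557.28$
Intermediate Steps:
$J = - \frac{46}{9}$ ($J = \frac{46}{-9} = 46 \left(- \frac{1}{9}\right) = - \frac{46}{9} \approx -5.1111$)
$q{\left(r \right)} = -3 - \frac{23 r}{18}$ ($q{\left(r \right)} = -3 + \frac{\left(- \frac{46}{9}\right) r}{4} = -3 - \frac{23 r}{18}$)
$Z = -714$ ($Z = 51 \left(-14\right) = -714$)
$q{\left(- 5 w 5 \right)} + Z = \left(-3 - \frac{23 \left(-5\right) 5 \cdot 5}{18}\right) - 714 = \left(-3 - \frac{23 \left(\left(-25\right) 5\right)}{18}\right) - 714 = \left(-3 - - \frac{2875}{18}\right) - 714 = \left(-3 + \frac{2875}{18}\right) - 714 = \frac{2821}{18} - 714 = - \frac{10031}{18}$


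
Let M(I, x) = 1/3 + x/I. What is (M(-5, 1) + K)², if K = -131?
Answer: 3853369/225 ≈ 17126.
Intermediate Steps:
M(I, x) = ⅓ + x/I (M(I, x) = 1*(⅓) + x/I = ⅓ + x/I)
(M(-5, 1) + K)² = ((1 + (⅓)*(-5))/(-5) - 131)² = (-(1 - 5/3)/5 - 131)² = (-⅕*(-⅔) - 131)² = (2/15 - 131)² = (-1963/15)² = 3853369/225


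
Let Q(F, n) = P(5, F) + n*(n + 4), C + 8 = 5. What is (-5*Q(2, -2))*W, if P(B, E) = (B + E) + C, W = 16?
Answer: 0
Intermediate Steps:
C = -3 (C = -8 + 5 = -3)
P(B, E) = -3 + B + E (P(B, E) = (B + E) - 3 = -3 + B + E)
Q(F, n) = 2 + F + n*(4 + n) (Q(F, n) = (-3 + 5 + F) + n*(n + 4) = (2 + F) + n*(4 + n) = 2 + F + n*(4 + n))
(-5*Q(2, -2))*W = -5*(2 + 2 + (-2)² + 4*(-2))*16 = -5*(2 + 2 + 4 - 8)*16 = -5*0*16 = 0*16 = 0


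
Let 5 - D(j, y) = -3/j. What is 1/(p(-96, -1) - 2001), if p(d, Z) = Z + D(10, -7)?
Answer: -10/19967 ≈ -0.00050083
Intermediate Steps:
D(j, y) = 5 + 3/j (D(j, y) = 5 - (-3)/j = 5 + 3/j)
p(d, Z) = 53/10 + Z (p(d, Z) = Z + (5 + 3/10) = Z + 53/10 = 53/10 + Z)
1/(p(-96, -1) - 2001) = 1/((53/10 - 1) - 2001) = 1/(43/10 - 2001) = 1/(-19967/10) = -10/19967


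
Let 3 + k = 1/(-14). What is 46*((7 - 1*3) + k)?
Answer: 299/7 ≈ 42.714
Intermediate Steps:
k = -43/14 (k = -3 + 1/(-14) = -3 - 1/14 = -43/14 ≈ -3.0714)
46*((7 - 1*3) + k) = 46*((7 - 1*3) - 43/14) = 46*((7 - 3) - 43/14) = 46*(4 - 43/14) = 46*(13/14) = 299/7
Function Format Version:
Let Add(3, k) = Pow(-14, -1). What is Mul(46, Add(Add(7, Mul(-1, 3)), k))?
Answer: Rational(299, 7) ≈ 42.714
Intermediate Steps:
k = Rational(-43, 14) (k = Add(-3, Pow(-14, -1)) = Add(-3, Rational(-1, 14)) = Rational(-43, 14) ≈ -3.0714)
Mul(46, Add(Add(7, Mul(-1, 3)), k)) = Mul(46, Add(Add(7, Mul(-1, 3)), Rational(-43, 14))) = Mul(46, Add(Add(7, -3), Rational(-43, 14))) = Mul(46, Add(4, Rational(-43, 14))) = Mul(46, Rational(13, 14)) = Rational(299, 7)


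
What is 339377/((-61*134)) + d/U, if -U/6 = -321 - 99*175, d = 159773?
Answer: -17312947375/432715212 ≈ -40.010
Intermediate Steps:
U = 105876 (U = -6*(-321 - 99*175) = -6*(-321 - 17325) = -6*(-17646) = 105876)
339377/((-61*134)) + d/U = 339377/((-61*134)) + 159773/105876 = 339377/(-8174) + 159773*(1/105876) = 339377*(-1/8174) + 159773/105876 = -339377/8174 + 159773/105876 = -17312947375/432715212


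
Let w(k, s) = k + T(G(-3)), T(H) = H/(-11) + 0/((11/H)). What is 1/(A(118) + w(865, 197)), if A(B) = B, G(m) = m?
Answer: 11/10816 ≈ 0.0010170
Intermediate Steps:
T(H) = -H/11 (T(H) = H*(-1/11) + 0*(H/11) = -H/11 + 0 = -H/11)
w(k, s) = 3/11 + k (w(k, s) = k - 1/11*(-3) = k + 3/11 = 3/11 + k)
1/(A(118) + w(865, 197)) = 1/(118 + (3/11 + 865)) = 1/(118 + 9518/11) = 1/(10816/11) = 11/10816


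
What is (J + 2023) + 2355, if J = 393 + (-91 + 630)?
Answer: 5310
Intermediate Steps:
J = 932 (J = 393 + 539 = 932)
(J + 2023) + 2355 = (932 + 2023) + 2355 = 2955 + 2355 = 5310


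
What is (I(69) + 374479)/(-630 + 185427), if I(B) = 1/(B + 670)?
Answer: 276739982/136564983 ≈ 2.0264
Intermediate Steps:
I(B) = 1/(670 + B)
(I(69) + 374479)/(-630 + 185427) = (1/(670 + 69) + 374479)/(-630 + 185427) = (1/739 + 374479)/184797 = (1/739 + 374479)*(1/184797) = (276739982/739)*(1/184797) = 276739982/136564983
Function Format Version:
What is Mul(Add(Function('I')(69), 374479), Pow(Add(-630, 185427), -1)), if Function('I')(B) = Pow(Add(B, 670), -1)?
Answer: Rational(276739982, 136564983) ≈ 2.0264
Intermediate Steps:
Function('I')(B) = Pow(Add(670, B), -1)
Mul(Add(Function('I')(69), 374479), Pow(Add(-630, 185427), -1)) = Mul(Add(Pow(Add(670, 69), -1), 374479), Pow(Add(-630, 185427), -1)) = Mul(Add(Pow(739, -1), 374479), Pow(184797, -1)) = Mul(Add(Rational(1, 739), 374479), Rational(1, 184797)) = Mul(Rational(276739982, 739), Rational(1, 184797)) = Rational(276739982, 136564983)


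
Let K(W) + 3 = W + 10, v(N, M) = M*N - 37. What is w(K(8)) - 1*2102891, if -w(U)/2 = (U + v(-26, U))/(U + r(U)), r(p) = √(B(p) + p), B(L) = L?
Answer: -27336759/13 - 824*√30/195 ≈ -2.1029e+6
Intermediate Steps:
r(p) = √2*√p (r(p) = √(p + p) = √(2*p) = √2*√p)
v(N, M) = -37 + M*N
K(W) = 7 + W (K(W) = -3 + (W + 10) = -3 + (10 + W) = 7 + W)
w(U) = -2*(-37 - 25*U)/(U + √2*√U) (w(U) = -2*(U + (-37 + U*(-26)))/(U + √2*√U) = -2*(U + (-37 - 26*U))/(U + √2*√U) = -2*(-37 - 25*U)/(U + √2*√U))
w(K(8)) - 1*2102891 = 2*(37 + 25*(7 + 8))/((7 + 8) + √2*√(7 + 8)) - 1*2102891 = 2*(37 + 25*15)/(15 + √2*√15) - 2102891 = 2*(37 + 375)/(15 + √30) - 2102891 = 2*412/(15 + √30) - 2102891 = 824/(15 + √30) - 2102891 = -2102891 + 824/(15 + √30)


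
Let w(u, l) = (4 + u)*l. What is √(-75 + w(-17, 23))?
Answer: I*√374 ≈ 19.339*I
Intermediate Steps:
w(u, l) = l*(4 + u)
√(-75 + w(-17, 23)) = √(-75 + 23*(4 - 17)) = √(-75 + 23*(-13)) = √(-75 - 299) = √(-374) = I*√374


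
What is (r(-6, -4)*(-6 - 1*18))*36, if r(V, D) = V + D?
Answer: 8640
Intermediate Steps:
r(V, D) = D + V
(r(-6, -4)*(-6 - 1*18))*36 = ((-4 - 6)*(-6 - 1*18))*36 = -10*(-6 - 18)*36 = -10*(-24)*36 = 240*36 = 8640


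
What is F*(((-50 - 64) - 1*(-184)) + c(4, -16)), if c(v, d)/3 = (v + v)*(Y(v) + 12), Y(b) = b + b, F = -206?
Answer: -113300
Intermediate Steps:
Y(b) = 2*b
c(v, d) = 6*v*(12 + 2*v) (c(v, d) = 3*((v + v)*(2*v + 12)) = 3*((2*v)*(12 + 2*v)) = 3*(2*v*(12 + 2*v)) = 6*v*(12 + 2*v))
F*(((-50 - 64) - 1*(-184)) + c(4, -16)) = -206*(((-50 - 64) - 1*(-184)) + 12*4*(6 + 4)) = -206*((-114 + 184) + 12*4*10) = -206*(70 + 480) = -206*550 = -113300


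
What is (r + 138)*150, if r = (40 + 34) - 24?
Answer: 28200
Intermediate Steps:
r = 50 (r = 74 - 24 = 50)
(r + 138)*150 = (50 + 138)*150 = 188*150 = 28200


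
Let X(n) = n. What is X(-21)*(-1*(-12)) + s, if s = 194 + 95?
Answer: 37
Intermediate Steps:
s = 289
X(-21)*(-1*(-12)) + s = -(-21)*(-12) + 289 = -21*12 + 289 = -252 + 289 = 37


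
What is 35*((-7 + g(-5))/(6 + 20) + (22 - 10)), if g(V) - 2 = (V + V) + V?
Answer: 5110/13 ≈ 393.08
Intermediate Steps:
g(V) = 2 + 3*V (g(V) = 2 + ((V + V) + V) = 2 + (2*V + V) = 2 + 3*V)
35*((-7 + g(-5))/(6 + 20) + (22 - 10)) = 35*((-7 + (2 + 3*(-5)))/(6 + 20) + (22 - 10)) = 35*((-7 + (2 - 15))/26 + 12) = 35*((-7 - 13)*(1/26) + 12) = 35*(-20*1/26 + 12) = 35*(-10/13 + 12) = 35*(146/13) = 5110/13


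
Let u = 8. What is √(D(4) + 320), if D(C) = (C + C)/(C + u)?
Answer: √2886/3 ≈ 17.907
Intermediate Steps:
D(C) = 2*C/(8 + C) (D(C) = (C + C)/(C + 8) = (2*C)/(8 + C) = 2*C/(8 + C))
√(D(4) + 320) = √(2*4/(8 + 4) + 320) = √(2*4/12 + 320) = √(2*4*(1/12) + 320) = √(⅔ + 320) = √(962/3) = √2886/3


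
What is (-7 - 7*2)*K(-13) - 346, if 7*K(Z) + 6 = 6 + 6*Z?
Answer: -112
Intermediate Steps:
K(Z) = 6*Z/7 (K(Z) = -6/7 + (6 + 6*Z)/7 = -6/7 + (6/7 + 6*Z/7) = 6*Z/7)
(-7 - 7*2)*K(-13) - 346 = (-7 - 7*2)*((6/7)*(-13)) - 346 = (-7 - 14)*(-78/7) - 346 = -21*(-78/7) - 346 = 234 - 346 = -112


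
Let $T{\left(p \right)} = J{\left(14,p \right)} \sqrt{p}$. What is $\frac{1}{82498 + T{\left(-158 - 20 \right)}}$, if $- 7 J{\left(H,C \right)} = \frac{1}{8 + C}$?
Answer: $\frac{58412708900}{4818931658832289} - \frac{595 i \sqrt{178}}{4818931658832289} \approx 1.2122 \cdot 10^{-5} - 1.6473 \cdot 10^{-12} i$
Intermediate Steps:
$J{\left(H,C \right)} = - \frac{1}{7 \left(8 + C\right)}$
$T{\left(p \right)} = - \frac{\sqrt{p}}{56 + 7 p}$ ($T{\left(p \right)} = - \frac{1}{56 + 7 p} \sqrt{p} = - \frac{\sqrt{p}}{56 + 7 p}$)
$\frac{1}{82498 + T{\left(-158 - 20 \right)}} = \frac{1}{82498 - \frac{\sqrt{-158 - 20}}{56 + 7 \left(-158 - 20\right)}} = \frac{1}{82498 - \frac{\sqrt{-178}}{56 + 7 \left(-178\right)}} = \frac{1}{82498 - \frac{i \sqrt{178}}{56 - 1246}} = \frac{1}{82498 - \frac{i \sqrt{178}}{-1190}} = \frac{1}{82498 - i \sqrt{178} \left(- \frac{1}{1190}\right)} = \frac{1}{82498 + \frac{i \sqrt{178}}{1190}}$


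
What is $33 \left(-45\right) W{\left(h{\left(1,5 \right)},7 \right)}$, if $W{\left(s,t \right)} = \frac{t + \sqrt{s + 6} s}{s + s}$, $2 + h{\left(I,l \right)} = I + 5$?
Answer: $- \frac{10395}{8} - \frac{1485 \sqrt{10}}{2} \approx -3647.4$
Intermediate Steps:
$h{\left(I,l \right)} = 3 + I$ ($h{\left(I,l \right)} = -2 + \left(I + 5\right) = -2 + \left(5 + I\right) = 3 + I$)
$W{\left(s,t \right)} = \frac{t + s \sqrt{6 + s}}{2 s}$ ($W{\left(s,t \right)} = \frac{t + \sqrt{6 + s} s}{2 s} = \left(t + s \sqrt{6 + s}\right) \frac{1}{2 s} = \frac{t + s \sqrt{6 + s}}{2 s}$)
$33 \left(-45\right) W{\left(h{\left(1,5 \right)},7 \right)} = 33 \left(-45\right) \frac{7 + \left(3 + 1\right) \sqrt{6 + \left(3 + 1\right)}}{2 \left(3 + 1\right)} = - 1485 \frac{7 + 4 \sqrt{6 + 4}}{2 \cdot 4} = - 1485 \cdot \frac{1}{2} \cdot \frac{1}{4} \left(7 + 4 \sqrt{10}\right) = - 1485 \left(\frac{7}{8} + \frac{\sqrt{10}}{2}\right) = - \frac{10395}{8} - \frac{1485 \sqrt{10}}{2}$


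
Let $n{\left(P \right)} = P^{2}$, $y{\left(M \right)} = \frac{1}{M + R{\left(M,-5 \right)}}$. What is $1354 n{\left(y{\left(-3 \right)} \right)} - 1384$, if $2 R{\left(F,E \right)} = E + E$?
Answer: $- \frac{43611}{32} \approx -1362.8$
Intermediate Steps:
$R{\left(F,E \right)} = E$ ($R{\left(F,E \right)} = \frac{E + E}{2} = \frac{2 E}{2} = E$)
$y{\left(M \right)} = \frac{1}{-5 + M}$ ($y{\left(M \right)} = \frac{1}{M - 5} = \frac{1}{-5 + M}$)
$1354 n{\left(y{\left(-3 \right)} \right)} - 1384 = 1354 \left(\frac{1}{-5 - 3}\right)^{2} - 1384 = 1354 \left(\frac{1}{-8}\right)^{2} - 1384 = 1354 \left(- \frac{1}{8}\right)^{2} - 1384 = 1354 \cdot \frac{1}{64} - 1384 = \frac{677}{32} - 1384 = - \frac{43611}{32}$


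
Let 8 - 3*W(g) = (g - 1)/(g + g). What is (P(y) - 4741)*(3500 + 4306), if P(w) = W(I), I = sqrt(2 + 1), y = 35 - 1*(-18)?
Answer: -36988731 + 1301*sqrt(3)/3 ≈ -3.6988e+7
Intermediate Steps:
y = 53 (y = 35 + 18 = 53)
I = sqrt(3) ≈ 1.7320
W(g) = 8/3 - (-1 + g)/(6*g) (W(g) = 8/3 - (g - 1)/(3*(g + g)) = 8/3 - (-1 + g)/(3*(2*g)) = 8/3 - (-1 + g)*1/(2*g)/3 = 8/3 - (-1 + g)/(6*g))
P(w) = sqrt(3)*(1 + 15*sqrt(3))/18 (P(w) = (1 + 15*sqrt(3))/(6*(sqrt(3))) = (sqrt(3)/3)*(1 + 15*sqrt(3))/6 = sqrt(3)*(1 + 15*sqrt(3))/18)
(P(y) - 4741)*(3500 + 4306) = ((5/2 + sqrt(3)/18) - 4741)*(3500 + 4306) = (-9477/2 + sqrt(3)/18)*7806 = -36988731 + 1301*sqrt(3)/3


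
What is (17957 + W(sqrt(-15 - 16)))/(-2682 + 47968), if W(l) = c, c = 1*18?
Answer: 17975/45286 ≈ 0.39692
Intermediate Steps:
c = 18
W(l) = 18
(17957 + W(sqrt(-15 - 16)))/(-2682 + 47968) = (17957 + 18)/(-2682 + 47968) = 17975/45286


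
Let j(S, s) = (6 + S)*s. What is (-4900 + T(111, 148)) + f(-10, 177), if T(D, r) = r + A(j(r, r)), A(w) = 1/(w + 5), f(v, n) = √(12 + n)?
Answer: -108331343/22797 + 3*√21 ≈ -4738.3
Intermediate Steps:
j(S, s) = s*(6 + S)
A(w) = 1/(5 + w)
T(D, r) = r + 1/(5 + r*(6 + r))
(-4900 + T(111, 148)) + f(-10, 177) = (-4900 + (148 + 1/(5 + 148*(6 + 148)))) + √(12 + 177) = (-4900 + (148 + 1/(5 + 148*154))) + √189 = (-4900 + (148 + 1/(5 + 22792))) + 3*√21 = (-4900 + (148 + 1/22797)) + 3*√21 = (-4900 + 3373957/22797) + 3*√21 = -108331343/22797 + 3*√21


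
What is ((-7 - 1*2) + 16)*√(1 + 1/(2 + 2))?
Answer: 7*√5/2 ≈ 7.8262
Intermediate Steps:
((-7 - 1*2) + 16)*√(1 + 1/(2 + 2)) = ((-7 - 2) + 16)*√(1 + 1/4) = (-9 + 16)*√(1 + ¼) = 7*√(5/4) = 7*(√5/2) = 7*√5/2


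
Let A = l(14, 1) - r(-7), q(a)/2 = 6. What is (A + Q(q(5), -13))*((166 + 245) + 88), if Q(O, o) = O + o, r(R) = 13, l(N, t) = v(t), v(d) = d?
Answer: -6487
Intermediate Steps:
l(N, t) = t
q(a) = 12 (q(a) = 2*6 = 12)
A = -12 (A = 1 - 1*13 = 1 - 13 = -12)
(A + Q(q(5), -13))*((166 + 245) + 88) = (-12 + (12 - 13))*((166 + 245) + 88) = (-12 - 1)*(411 + 88) = -13*499 = -6487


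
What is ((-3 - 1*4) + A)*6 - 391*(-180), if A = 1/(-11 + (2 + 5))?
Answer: 140673/2 ≈ 70337.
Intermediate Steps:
A = -¼ (A = 1/(-11 + 7) = 1/(-4) = -¼ ≈ -0.25000)
((-3 - 1*4) + A)*6 - 391*(-180) = ((-3 - 1*4) - ¼)*6 - 391*(-180) = ((-3 - 4) - ¼)*6 + 70380 = (-7 - ¼)*6 + 70380 = -29/4*6 + 70380 = -87/2 + 70380 = 140673/2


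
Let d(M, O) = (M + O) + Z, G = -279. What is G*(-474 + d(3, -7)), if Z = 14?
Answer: 129456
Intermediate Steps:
d(M, O) = 14 + M + O (d(M, O) = (M + O) + 14 = 14 + M + O)
G*(-474 + d(3, -7)) = -279*(-474 + (14 + 3 - 7)) = -279*(-474 + 10) = -279*(-464) = 129456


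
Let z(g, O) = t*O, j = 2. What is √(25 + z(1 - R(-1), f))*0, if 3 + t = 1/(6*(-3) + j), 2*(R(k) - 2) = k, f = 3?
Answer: 0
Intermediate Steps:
R(k) = 2 + k/2
t = -49/16 (t = -3 + 1/(6*(-3) + 2) = -3 + 1/(-18 + 2) = -3 + 1/(-16) = -3 - 1/16 = -49/16 ≈ -3.0625)
z(g, O) = -49*O/16
√(25 + z(1 - R(-1), f))*0 = √(25 - 49/16*3)*0 = √(25 - 147/16)*0 = √(253/16)*0 = (√253/4)*0 = 0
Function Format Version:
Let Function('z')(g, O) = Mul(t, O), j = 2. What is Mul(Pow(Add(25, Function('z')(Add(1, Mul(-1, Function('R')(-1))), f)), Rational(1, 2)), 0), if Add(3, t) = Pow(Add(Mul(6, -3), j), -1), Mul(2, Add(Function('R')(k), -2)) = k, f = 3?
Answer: 0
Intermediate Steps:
Function('R')(k) = Add(2, Mul(Rational(1, 2), k))
t = Rational(-49, 16) (t = Add(-3, Pow(Add(Mul(6, -3), 2), -1)) = Add(-3, Pow(Add(-18, 2), -1)) = Add(-3, Pow(-16, -1)) = Add(-3, Rational(-1, 16)) = Rational(-49, 16) ≈ -3.0625)
Function('z')(g, O) = Mul(Rational(-49, 16), O)
Mul(Pow(Add(25, Function('z')(Add(1, Mul(-1, Function('R')(-1))), f)), Rational(1, 2)), 0) = Mul(Pow(Add(25, Mul(Rational(-49, 16), 3)), Rational(1, 2)), 0) = Mul(Pow(Add(25, Rational(-147, 16)), Rational(1, 2)), 0) = Mul(Pow(Rational(253, 16), Rational(1, 2)), 0) = Mul(Mul(Rational(1, 4), Pow(253, Rational(1, 2))), 0) = 0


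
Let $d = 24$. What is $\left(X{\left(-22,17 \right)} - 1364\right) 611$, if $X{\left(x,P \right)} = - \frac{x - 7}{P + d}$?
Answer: $- \frac{34151845}{41} \approx -8.3297 \cdot 10^{5}$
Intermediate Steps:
$X{\left(x,P \right)} = - \frac{-7 + x}{24 + P}$ ($X{\left(x,P \right)} = - \frac{x - 7}{P + 24} = - \frac{-7 + x}{24 + P}$)
$\left(X{\left(-22,17 \right)} - 1364\right) 611 = \left(\frac{7 - -22}{24 + 17} - 1364\right) 611 = \left(\frac{7 + 22}{41} - 1364\right) 611 = \left(\frac{1}{41} \cdot 29 - 1364\right) 611 = \left(\frac{29}{41} - 1364\right) 611 = \left(- \frac{55895}{41}\right) 611 = - \frac{34151845}{41}$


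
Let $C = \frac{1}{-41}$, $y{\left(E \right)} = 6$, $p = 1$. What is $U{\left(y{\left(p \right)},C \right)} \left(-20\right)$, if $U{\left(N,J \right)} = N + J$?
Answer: $- \frac{4900}{41} \approx -119.51$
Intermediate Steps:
$C = - \frac{1}{41} \approx -0.02439$
$U{\left(N,J \right)} = J + N$
$U{\left(y{\left(p \right)},C \right)} \left(-20\right) = \left(- \frac{1}{41} + 6\right) \left(-20\right) = \frac{245}{41} \left(-20\right) = - \frac{4900}{41}$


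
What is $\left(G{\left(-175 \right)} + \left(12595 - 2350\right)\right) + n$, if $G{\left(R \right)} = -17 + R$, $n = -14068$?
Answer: $-4015$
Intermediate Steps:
$\left(G{\left(-175 \right)} + \left(12595 - 2350\right)\right) + n = \left(\left(-17 - 175\right) + \left(12595 - 2350\right)\right) - 14068 = \left(-192 + 10245\right) - 14068 = 10053 - 14068 = -4015$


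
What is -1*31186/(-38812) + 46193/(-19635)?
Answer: -2720059/1755930 ≈ -1.5491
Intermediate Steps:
-1*31186/(-38812) + 46193/(-19635) = -31186*(-1/38812) + 46193*(-1/19635) = 503/626 - 6599/2805 = -2720059/1755930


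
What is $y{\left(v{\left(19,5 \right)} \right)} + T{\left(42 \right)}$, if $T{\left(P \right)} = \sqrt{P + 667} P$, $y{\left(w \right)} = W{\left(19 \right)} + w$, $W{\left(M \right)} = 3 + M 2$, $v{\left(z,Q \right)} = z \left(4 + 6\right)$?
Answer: $231 + 42 \sqrt{709} \approx 1349.3$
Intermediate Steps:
$v{\left(z,Q \right)} = 10 z$ ($v{\left(z,Q \right)} = z 10 = 10 z$)
$W{\left(M \right)} = 3 + 2 M$
$y{\left(w \right)} = 41 + w$ ($y{\left(w \right)} = \left(3 + 2 \cdot 19\right) + w = \left(3 + 38\right) + w = 41 + w$)
$T{\left(P \right)} = P \sqrt{667 + P}$ ($T{\left(P \right)} = \sqrt{667 + P} P = P \sqrt{667 + P}$)
$y{\left(v{\left(19,5 \right)} \right)} + T{\left(42 \right)} = \left(41 + 10 \cdot 19\right) + 42 \sqrt{667 + 42} = \left(41 + 190\right) + 42 \sqrt{709} = 231 + 42 \sqrt{709}$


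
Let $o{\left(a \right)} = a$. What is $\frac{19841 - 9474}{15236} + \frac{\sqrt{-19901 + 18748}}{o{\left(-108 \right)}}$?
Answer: $\frac{10367}{15236} - \frac{i \sqrt{1153}}{108} \approx 0.68043 - 0.31441 i$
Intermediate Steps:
$\frac{19841 - 9474}{15236} + \frac{\sqrt{-19901 + 18748}}{o{\left(-108 \right)}} = \frac{19841 - 9474}{15236} + \frac{\sqrt{-19901 + 18748}}{-108} = 10367 \cdot \frac{1}{15236} + \sqrt{-1153} \left(- \frac{1}{108}\right) = \frac{10367}{15236} + i \sqrt{1153} \left(- \frac{1}{108}\right) = \frac{10367}{15236} - \frac{i \sqrt{1153}}{108}$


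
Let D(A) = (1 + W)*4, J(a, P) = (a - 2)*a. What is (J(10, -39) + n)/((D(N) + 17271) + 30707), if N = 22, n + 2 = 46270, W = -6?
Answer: 23174/23979 ≈ 0.96643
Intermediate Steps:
J(a, P) = a*(-2 + a) (J(a, P) = (-2 + a)*a = a*(-2 + a))
n = 46268 (n = -2 + 46270 = 46268)
D(A) = -20 (D(A) = (1 - 6)*4 = -5*4 = -20)
(J(10, -39) + n)/((D(N) + 17271) + 30707) = (10*(-2 + 10) + 46268)/((-20 + 17271) + 30707) = (10*8 + 46268)/(17251 + 30707) = (80 + 46268)/47958 = 46348*(1/47958) = 23174/23979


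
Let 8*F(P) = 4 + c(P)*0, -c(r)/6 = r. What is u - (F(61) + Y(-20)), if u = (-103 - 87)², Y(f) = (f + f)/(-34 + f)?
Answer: 1949333/54 ≈ 36099.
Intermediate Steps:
Y(f) = 2*f/(-34 + f) (Y(f) = (2*f)/(-34 + f) = 2*f/(-34 + f))
c(r) = -6*r
u = 36100 (u = (-190)² = 36100)
F(P) = ½ (F(P) = (4 - 6*P*0)/8 = (4 + 0)/8 = (⅛)*4 = ½)
u - (F(61) + Y(-20)) = 36100 - (½ + 2*(-20)/(-34 - 20)) = 36100 - (½ + 2*(-20)/(-54)) = 36100 - (½ + 2*(-20)*(-1/54)) = 36100 - (½ + 20/27) = 36100 - 1*67/54 = 36100 - 67/54 = 1949333/54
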